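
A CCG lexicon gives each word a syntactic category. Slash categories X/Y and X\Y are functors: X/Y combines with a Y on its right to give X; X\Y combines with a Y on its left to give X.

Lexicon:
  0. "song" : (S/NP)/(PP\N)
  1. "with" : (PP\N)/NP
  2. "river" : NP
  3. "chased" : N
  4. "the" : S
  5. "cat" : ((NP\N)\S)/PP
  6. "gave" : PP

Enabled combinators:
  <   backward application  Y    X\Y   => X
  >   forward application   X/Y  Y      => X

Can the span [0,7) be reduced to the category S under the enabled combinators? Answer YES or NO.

[0,7] S   >
  [0,3] S/NP   >
    [0,1] "song" : (S/NP)/(PP\N)
    [1,3] PP\N   >
      [1,2] "with" : (PP\N)/NP
      [2,3] "river" : NP
  [3,7] NP   <
    [3,4] "chased" : N
    [4,7] NP\N   <
      [4,5] "the" : S
      [5,7] (NP\N)\S   >
        [5,6] "cat" : ((NP\N)\S)/PP
        [6,7] "gave" : PP

YES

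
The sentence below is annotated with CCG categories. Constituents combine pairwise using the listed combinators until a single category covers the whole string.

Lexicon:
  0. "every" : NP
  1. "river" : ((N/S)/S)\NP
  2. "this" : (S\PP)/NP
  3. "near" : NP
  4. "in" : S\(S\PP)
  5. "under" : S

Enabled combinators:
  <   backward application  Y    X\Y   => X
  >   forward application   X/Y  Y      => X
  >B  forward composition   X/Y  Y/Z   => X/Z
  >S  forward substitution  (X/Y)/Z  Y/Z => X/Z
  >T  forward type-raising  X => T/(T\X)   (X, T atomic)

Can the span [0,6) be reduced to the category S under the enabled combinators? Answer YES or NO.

NO

NP ((N/S)/S)\NP (S\PP)/NP NP S\(S\PP) S
CKY chart[0,6] = {N, N/(N\N), N/(S\S), NP/(NP\N), PP/(PP\N), S/(S\N)}; S ∉ chart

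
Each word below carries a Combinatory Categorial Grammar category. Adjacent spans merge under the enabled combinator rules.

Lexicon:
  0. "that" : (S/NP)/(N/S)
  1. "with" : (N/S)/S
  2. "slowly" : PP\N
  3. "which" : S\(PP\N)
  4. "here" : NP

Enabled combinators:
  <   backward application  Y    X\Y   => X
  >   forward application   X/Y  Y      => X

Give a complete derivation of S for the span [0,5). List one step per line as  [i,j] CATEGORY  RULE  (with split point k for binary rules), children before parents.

[0,1] (S/NP)/(N/S)  lex  "that"
[1,2] (N/S)/S  lex  "with"
[2,3] PP\N  lex  "slowly"
[3,4] S\(PP\N)  lex  "which"
[2,4] S  <  k=3
[1,4] N/S  >  k=2
[0,4] S/NP  >  k=1
[4,5] NP  lex  "here"
[0,5] S  >  k=4

[0,5] S   >
  [0,4] S/NP   >
    [0,1] "that" : (S/NP)/(N/S)
    [1,4] N/S   >
      [1,2] "with" : (N/S)/S
      [2,4] S   <
        [2,3] "slowly" : PP\N
        [3,4] "which" : S\(PP\N)
  [4,5] "here" : NP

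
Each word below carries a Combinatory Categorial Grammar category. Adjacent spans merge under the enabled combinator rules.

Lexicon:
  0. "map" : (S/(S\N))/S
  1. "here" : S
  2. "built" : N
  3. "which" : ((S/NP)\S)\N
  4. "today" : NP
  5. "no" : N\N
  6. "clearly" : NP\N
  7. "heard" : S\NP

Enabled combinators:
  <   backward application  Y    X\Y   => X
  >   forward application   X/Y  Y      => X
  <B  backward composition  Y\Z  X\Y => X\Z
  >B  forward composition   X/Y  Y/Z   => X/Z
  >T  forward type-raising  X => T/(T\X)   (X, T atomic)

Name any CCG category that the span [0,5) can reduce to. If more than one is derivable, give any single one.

[0,8] S   >
  [0,5] S/(S\N)   >
    [0,1] "map" : (S/(S\N))/S
    [1,5] S   >
      [1,4] S/NP   <
        [1,2] "here" : S
        [2,4] (S/NP)\S   <
          [2,3] "built" : N
          [3,4] "which" : ((S/NP)\S)\N
      [4,5] "today" : NP
  [5,8] S\N   <B
    [5,7] NP\N   <B
      [5,6] "no" : N\N
      [6,7] "clearly" : NP\N
    [7,8] "heard" : S\NP

S/(S\N)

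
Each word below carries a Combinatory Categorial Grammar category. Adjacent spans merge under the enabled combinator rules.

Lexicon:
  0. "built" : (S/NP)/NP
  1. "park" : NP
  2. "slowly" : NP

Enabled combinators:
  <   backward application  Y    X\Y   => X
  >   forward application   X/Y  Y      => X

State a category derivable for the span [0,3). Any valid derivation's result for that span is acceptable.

[0,3] S   >
  [0,2] S/NP   >
    [0,1] "built" : (S/NP)/NP
    [1,2] "park" : NP
  [2,3] "slowly" : NP

S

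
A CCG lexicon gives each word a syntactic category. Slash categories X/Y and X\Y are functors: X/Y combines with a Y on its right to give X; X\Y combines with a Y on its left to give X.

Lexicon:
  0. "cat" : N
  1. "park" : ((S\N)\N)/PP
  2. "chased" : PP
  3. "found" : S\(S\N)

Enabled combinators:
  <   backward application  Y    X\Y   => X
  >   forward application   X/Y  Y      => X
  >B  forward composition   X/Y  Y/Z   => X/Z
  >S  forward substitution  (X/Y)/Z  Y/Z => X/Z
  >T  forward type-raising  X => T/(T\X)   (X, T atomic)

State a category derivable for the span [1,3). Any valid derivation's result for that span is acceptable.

(S\N)\N

[0,4] S   <
  [0,3] S\N   <
    [0,1] "cat" : N
    [1,3] (S\N)\N   >
      [1,2] "park" : ((S\N)\N)/PP
      [2,3] "chased" : PP
  [3,4] "found" : S\(S\N)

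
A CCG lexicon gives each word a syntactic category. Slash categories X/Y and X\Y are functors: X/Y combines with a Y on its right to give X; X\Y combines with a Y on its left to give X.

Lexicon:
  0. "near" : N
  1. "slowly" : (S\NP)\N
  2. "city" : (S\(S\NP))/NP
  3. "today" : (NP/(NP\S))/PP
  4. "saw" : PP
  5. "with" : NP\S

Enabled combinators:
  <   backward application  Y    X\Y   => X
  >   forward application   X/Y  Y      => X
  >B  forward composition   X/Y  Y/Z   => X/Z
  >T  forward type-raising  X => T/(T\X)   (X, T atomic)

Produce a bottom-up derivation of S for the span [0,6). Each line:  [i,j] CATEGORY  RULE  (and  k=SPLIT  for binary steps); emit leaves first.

[0,6] S   <
  [0,2] S\NP   <
    [0,1] "near" : N
    [1,2] "slowly" : (S\NP)\N
  [2,6] S\(S\NP)   >
    [2,3] "city" : (S\(S\NP))/NP
    [3,6] NP   >
      [3,5] NP/(NP\S)   >
        [3,4] "today" : (NP/(NP\S))/PP
        [4,5] "saw" : PP
      [5,6] "with" : NP\S

[0,1] N  lex  "near"
[1,2] (S\NP)\N  lex  "slowly"
[0,2] S\NP  <  k=1
[2,3] (S\(S\NP))/NP  lex  "city"
[3,4] (NP/(NP\S))/PP  lex  "today"
[4,5] PP  lex  "saw"
[3,5] NP/(NP\S)  >  k=4
[5,6] NP\S  lex  "with"
[3,6] NP  >  k=5
[2,6] S\(S\NP)  >  k=3
[0,6] S  <  k=2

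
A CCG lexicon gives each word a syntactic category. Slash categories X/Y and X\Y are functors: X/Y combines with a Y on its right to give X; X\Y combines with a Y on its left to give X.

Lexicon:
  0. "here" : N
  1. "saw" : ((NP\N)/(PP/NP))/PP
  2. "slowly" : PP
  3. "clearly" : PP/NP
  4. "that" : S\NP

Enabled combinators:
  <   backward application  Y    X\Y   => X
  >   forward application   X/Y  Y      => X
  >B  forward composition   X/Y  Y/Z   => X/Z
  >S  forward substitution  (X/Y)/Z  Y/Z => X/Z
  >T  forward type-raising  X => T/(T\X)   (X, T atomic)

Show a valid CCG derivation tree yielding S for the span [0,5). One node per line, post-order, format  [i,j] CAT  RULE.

[0,5] S   <
  [0,4] NP   >
    [0,1] NP/(NP\N)   >T
      [0,1] "here" : N
    [1,4] NP\N   >
      [1,3] (NP\N)/(PP/NP)   >
        [1,2] "saw" : ((NP\N)/(PP/NP))/PP
        [2,3] "slowly" : PP
      [3,4] "clearly" : PP/NP
  [4,5] "that" : S\NP

[0,1] N  lex  "here"
[0,1] NP/(NP\N)  >T
[1,2] ((NP\N)/(PP/NP))/PP  lex  "saw"
[2,3] PP  lex  "slowly"
[1,3] (NP\N)/(PP/NP)  >  k=2
[3,4] PP/NP  lex  "clearly"
[1,4] NP\N  >  k=3
[0,4] NP  >  k=1
[4,5] S\NP  lex  "that"
[0,5] S  <  k=4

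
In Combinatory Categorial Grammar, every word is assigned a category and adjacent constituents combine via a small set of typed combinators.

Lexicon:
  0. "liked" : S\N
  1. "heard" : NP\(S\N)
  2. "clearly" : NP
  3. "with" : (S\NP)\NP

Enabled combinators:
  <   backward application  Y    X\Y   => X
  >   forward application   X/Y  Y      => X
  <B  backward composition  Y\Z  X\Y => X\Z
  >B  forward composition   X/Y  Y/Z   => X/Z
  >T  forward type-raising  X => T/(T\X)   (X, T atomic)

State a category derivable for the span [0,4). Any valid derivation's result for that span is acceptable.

[0,4] S   <
  [0,2] NP   <
    [0,1] "liked" : S\N
    [1,2] "heard" : NP\(S\N)
  [2,4] S\NP   <
    [2,3] "clearly" : NP
    [3,4] "with" : (S\NP)\NP

S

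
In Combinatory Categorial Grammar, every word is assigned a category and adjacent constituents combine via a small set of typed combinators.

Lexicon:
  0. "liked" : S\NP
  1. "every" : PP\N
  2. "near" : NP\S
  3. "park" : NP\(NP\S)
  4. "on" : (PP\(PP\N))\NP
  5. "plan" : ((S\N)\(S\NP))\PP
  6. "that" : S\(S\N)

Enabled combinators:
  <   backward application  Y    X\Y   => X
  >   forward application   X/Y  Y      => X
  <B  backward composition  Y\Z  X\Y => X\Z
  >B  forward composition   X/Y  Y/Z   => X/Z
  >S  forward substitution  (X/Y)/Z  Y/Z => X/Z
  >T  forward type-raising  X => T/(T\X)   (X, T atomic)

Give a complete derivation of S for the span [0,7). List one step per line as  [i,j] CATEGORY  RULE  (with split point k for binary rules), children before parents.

[0,1] S\NP  lex  "liked"
[1,2] PP\N  lex  "every"
[2,3] NP\S  lex  "near"
[3,4] NP\(NP\S)  lex  "park"
[2,4] NP  <  k=3
[4,5] (PP\(PP\N))\NP  lex  "on"
[2,5] PP\(PP\N)  <  k=4
[1,5] PP  <  k=2
[5,6] ((S\N)\(S\NP))\PP  lex  "plan"
[1,6] (S\N)\(S\NP)  <  k=5
[0,6] S\N  <  k=1
[6,7] S\(S\N)  lex  "that"
[0,7] S  <  k=6

[0,7] S   <
  [0,6] S\N   <
    [0,1] "liked" : S\NP
    [1,6] (S\N)\(S\NP)   <
      [1,5] PP   <
        [1,2] "every" : PP\N
        [2,5] PP\(PP\N)   <
          [2,4] NP   <
            [2,3] "near" : NP\S
            [3,4] "park" : NP\(NP\S)
          [4,5] "on" : (PP\(PP\N))\NP
      [5,6] "plan" : ((S\N)\(S\NP))\PP
  [6,7] "that" : S\(S\N)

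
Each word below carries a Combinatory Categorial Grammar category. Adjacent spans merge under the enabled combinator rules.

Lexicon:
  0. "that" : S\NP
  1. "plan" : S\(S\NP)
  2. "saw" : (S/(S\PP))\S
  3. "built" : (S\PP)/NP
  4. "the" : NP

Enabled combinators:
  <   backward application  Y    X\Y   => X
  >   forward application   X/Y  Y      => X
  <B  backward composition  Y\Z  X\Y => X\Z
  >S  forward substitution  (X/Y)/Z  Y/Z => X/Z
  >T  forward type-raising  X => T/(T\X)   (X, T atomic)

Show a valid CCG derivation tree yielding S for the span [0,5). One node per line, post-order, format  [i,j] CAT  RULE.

[0,1] S\NP  lex  "that"
[1,2] S\(S\NP)  lex  "plan"
[0,2] S  <  k=1
[2,3] (S/(S\PP))\S  lex  "saw"
[0,3] S/(S\PP)  <  k=2
[3,4] (S\PP)/NP  lex  "built"
[4,5] NP  lex  "the"
[3,5] S\PP  >  k=4
[0,5] S  >  k=3

[0,5] S   >
  [0,3] S/(S\PP)   <
    [0,2] S   <
      [0,1] "that" : S\NP
      [1,2] "plan" : S\(S\NP)
    [2,3] "saw" : (S/(S\PP))\S
  [3,5] S\PP   >
    [3,4] "built" : (S\PP)/NP
    [4,5] "the" : NP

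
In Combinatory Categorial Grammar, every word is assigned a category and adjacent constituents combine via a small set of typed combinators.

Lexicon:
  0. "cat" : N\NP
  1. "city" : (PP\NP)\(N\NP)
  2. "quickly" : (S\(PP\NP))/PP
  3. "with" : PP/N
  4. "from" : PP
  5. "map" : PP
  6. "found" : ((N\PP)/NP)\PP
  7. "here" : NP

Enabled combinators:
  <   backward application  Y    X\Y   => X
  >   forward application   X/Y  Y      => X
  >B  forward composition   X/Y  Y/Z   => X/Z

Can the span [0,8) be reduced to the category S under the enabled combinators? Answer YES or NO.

YES

[0,8] S   <
  [0,2] PP\NP   <
    [0,1] "cat" : N\NP
    [1,2] "city" : (PP\NP)\(N\NP)
  [2,8] S\(PP\NP)   >
    [2,3] "quickly" : (S\(PP\NP))/PP
    [3,8] PP   >
      [3,4] "with" : PP/N
      [4,8] N   <
        [4,5] "from" : PP
        [5,8] N\PP   >
          [5,7] (N\PP)/NP   <
            [5,6] "map" : PP
            [6,7] "found" : ((N\PP)/NP)\PP
          [7,8] "here" : NP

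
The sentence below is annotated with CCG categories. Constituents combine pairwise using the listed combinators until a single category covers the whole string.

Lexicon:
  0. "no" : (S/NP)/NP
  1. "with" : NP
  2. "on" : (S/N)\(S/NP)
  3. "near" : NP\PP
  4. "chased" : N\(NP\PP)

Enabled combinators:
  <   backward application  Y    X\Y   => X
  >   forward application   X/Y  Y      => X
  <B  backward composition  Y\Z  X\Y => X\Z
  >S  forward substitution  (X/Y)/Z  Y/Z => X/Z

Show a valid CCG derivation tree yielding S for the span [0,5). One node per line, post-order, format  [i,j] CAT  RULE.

[0,1] (S/NP)/NP  lex  "no"
[1,2] NP  lex  "with"
[0,2] S/NP  >  k=1
[2,3] (S/N)\(S/NP)  lex  "on"
[0,3] S/N  <  k=2
[3,4] NP\PP  lex  "near"
[4,5] N\(NP\PP)  lex  "chased"
[3,5] N  <  k=4
[0,5] S  >  k=3

[0,5] S   >
  [0,3] S/N   <
    [0,2] S/NP   >
      [0,1] "no" : (S/NP)/NP
      [1,2] "with" : NP
    [2,3] "on" : (S/N)\(S/NP)
  [3,5] N   <
    [3,4] "near" : NP\PP
    [4,5] "chased" : N\(NP\PP)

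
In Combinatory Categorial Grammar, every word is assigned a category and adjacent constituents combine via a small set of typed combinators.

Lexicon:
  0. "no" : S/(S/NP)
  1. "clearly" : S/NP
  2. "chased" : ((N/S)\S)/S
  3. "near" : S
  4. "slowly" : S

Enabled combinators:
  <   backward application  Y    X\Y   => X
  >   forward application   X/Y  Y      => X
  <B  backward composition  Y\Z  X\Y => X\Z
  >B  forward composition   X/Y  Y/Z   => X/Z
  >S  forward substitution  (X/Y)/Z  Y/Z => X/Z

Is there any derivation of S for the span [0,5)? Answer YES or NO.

S/(S/NP) S/NP ((N/S)\S)/S S S
CKY chart[0,5] = {N}; S ∉ chart

NO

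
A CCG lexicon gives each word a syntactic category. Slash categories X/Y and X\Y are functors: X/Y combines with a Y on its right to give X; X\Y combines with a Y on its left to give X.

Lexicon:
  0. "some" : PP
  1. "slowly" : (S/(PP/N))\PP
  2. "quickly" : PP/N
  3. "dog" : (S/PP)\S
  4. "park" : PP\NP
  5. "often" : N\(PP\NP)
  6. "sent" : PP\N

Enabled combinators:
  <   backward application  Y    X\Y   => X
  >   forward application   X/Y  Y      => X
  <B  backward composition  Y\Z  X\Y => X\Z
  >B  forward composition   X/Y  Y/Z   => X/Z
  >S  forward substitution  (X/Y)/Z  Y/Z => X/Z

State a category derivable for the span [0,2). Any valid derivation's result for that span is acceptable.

S/(PP/N)

[0,7] S   >
  [0,4] S/PP   <
    [0,3] S   >
      [0,2] S/(PP/N)   <
        [0,1] "some" : PP
        [1,2] "slowly" : (S/(PP/N))\PP
      [2,3] "quickly" : PP/N
    [3,4] "dog" : (S/PP)\S
  [4,7] PP   <
    [4,6] N   <
      [4,5] "park" : PP\NP
      [5,6] "often" : N\(PP\NP)
    [6,7] "sent" : PP\N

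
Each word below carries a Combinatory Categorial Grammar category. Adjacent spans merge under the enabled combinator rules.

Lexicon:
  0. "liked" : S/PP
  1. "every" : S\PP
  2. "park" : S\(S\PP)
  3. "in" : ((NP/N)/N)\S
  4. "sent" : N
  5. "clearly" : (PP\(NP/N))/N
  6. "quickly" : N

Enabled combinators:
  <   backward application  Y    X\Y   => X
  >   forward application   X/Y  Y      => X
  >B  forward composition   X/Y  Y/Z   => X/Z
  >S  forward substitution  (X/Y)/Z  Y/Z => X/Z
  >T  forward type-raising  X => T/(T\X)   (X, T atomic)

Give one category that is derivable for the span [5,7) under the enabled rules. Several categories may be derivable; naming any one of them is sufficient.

[0,7] S   >
  [0,1] "liked" : S/PP
  [1,7] PP   <
    [1,5] NP/N   >
      [1,4] (NP/N)/N   <
        [1,3] S   <
          [1,2] "every" : S\PP
          [2,3] "park" : S\(S\PP)
        [3,4] "in" : ((NP/N)/N)\S
      [4,5] "sent" : N
    [5,7] PP\(NP/N)   >
      [5,6] "clearly" : (PP\(NP/N))/N
      [6,7] "quickly" : N

PP\(NP/N)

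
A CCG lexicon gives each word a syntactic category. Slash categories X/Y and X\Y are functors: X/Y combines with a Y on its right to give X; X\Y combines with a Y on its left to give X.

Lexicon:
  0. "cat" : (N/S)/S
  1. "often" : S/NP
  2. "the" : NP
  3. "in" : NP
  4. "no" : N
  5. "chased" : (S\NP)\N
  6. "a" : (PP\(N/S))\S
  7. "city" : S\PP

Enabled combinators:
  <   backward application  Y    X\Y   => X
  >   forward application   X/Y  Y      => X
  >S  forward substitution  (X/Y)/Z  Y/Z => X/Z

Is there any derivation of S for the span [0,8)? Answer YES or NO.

[0,8] S   <
  [0,7] PP   <
    [0,3] N/S   >
      [0,1] "cat" : (N/S)/S
      [1,3] S   >
        [1,2] "often" : S/NP
        [2,3] "the" : NP
    [3,7] PP\(N/S)   <
      [3,6] S   <
        [3,4] "in" : NP
        [4,6] S\NP   <
          [4,5] "no" : N
          [5,6] "chased" : (S\NP)\N
      [6,7] "a" : (PP\(N/S))\S
  [7,8] "city" : S\PP

YES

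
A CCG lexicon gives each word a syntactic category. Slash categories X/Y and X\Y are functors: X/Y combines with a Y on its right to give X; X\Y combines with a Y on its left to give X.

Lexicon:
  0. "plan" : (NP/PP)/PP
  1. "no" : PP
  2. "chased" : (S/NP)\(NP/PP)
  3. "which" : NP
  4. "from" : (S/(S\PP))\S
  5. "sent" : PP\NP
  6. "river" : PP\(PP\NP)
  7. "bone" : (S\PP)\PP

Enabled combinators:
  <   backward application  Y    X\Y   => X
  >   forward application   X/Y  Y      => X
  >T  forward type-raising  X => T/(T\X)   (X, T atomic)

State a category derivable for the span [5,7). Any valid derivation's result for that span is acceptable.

PP

[0,8] S   >
  [0,5] S/(S\PP)   <
    [0,4] S   >
      [0,3] S/NP   <
        [0,2] NP/PP   >
          [0,1] "plan" : (NP/PP)/PP
          [1,2] "no" : PP
        [2,3] "chased" : (S/NP)\(NP/PP)
      [3,4] "which" : NP
    [4,5] "from" : (S/(S\PP))\S
  [5,8] S\PP   <
    [5,7] PP   <
      [5,6] "sent" : PP\NP
      [6,7] "river" : PP\(PP\NP)
    [7,8] "bone" : (S\PP)\PP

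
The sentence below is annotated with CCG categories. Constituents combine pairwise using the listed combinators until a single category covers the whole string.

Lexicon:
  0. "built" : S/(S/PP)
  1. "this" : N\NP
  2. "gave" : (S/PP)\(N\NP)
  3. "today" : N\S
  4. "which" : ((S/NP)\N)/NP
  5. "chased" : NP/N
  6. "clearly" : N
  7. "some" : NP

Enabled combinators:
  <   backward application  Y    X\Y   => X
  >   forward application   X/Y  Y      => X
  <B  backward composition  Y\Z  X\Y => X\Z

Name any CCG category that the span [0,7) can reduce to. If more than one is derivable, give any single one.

[0,8] S   >
  [0,7] S/NP   <
    [0,4] N   <
      [0,3] S   >
        [0,1] "built" : S/(S/PP)
        [1,3] S/PP   <
          [1,2] "this" : N\NP
          [2,3] "gave" : (S/PP)\(N\NP)
      [3,4] "today" : N\S
    [4,7] (S/NP)\N   >
      [4,5] "which" : ((S/NP)\N)/NP
      [5,7] NP   >
        [5,6] "chased" : NP/N
        [6,7] "clearly" : N
  [7,8] "some" : NP

S/NP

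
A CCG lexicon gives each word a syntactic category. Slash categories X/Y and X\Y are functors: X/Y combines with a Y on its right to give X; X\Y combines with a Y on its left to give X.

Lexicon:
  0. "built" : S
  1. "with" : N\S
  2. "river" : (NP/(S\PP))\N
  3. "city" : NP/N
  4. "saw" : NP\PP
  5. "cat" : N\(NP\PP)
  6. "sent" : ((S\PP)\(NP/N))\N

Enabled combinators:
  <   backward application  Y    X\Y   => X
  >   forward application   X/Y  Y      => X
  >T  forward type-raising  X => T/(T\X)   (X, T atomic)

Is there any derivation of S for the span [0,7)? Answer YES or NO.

NO

S N\S (NP/(S\PP))\N NP/N NP\PP N\(NP\PP) ((S\PP)\(NP/N))\N
CKY chart[0,7] = {N/(N\NP), NP, NP/(NP\NP), PP/(PP\NP), S/(S\NP)}; S ∉ chart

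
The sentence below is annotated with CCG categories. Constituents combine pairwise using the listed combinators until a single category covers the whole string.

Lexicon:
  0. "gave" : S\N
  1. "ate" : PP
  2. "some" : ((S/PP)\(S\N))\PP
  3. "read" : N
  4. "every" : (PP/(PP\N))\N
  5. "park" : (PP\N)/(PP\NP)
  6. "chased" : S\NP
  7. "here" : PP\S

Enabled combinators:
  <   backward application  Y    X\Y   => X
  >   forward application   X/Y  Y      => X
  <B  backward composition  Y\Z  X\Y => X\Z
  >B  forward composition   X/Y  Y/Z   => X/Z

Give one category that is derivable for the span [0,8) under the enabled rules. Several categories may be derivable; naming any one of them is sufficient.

S

[0,8] S   >
  [0,3] S/PP   <
    [0,1] "gave" : S\N
    [1,3] (S/PP)\(S\N)   <
      [1,2] "ate" : PP
      [2,3] "some" : ((S/PP)\(S\N))\PP
  [3,8] PP   >
    [3,5] PP/(PP\N)   <
      [3,4] "read" : N
      [4,5] "every" : (PP/(PP\N))\N
    [5,8] PP\N   >
      [5,6] "park" : (PP\N)/(PP\NP)
      [6,8] PP\NP   <B
        [6,7] "chased" : S\NP
        [7,8] "here" : PP\S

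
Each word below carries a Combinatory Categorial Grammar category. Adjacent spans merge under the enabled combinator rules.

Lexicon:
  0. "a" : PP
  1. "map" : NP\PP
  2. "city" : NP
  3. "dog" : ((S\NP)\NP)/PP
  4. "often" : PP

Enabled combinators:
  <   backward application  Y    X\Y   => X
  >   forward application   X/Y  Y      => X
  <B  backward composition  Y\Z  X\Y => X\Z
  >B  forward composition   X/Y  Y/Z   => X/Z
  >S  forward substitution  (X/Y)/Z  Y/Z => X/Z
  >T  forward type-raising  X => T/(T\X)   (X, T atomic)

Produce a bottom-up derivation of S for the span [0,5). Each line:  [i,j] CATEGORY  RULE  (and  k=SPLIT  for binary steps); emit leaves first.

[0,1] PP  lex  "a"
[1,2] NP\PP  lex  "map"
[0,2] NP  <  k=1
[2,3] NP  lex  "city"
[3,4] ((S\NP)\NP)/PP  lex  "dog"
[4,5] PP  lex  "often"
[3,5] (S\NP)\NP  >  k=4
[2,5] S\NP  <  k=3
[0,5] S  <  k=2

[0,5] S   <
  [0,2] NP   <
    [0,1] "a" : PP
    [1,2] "map" : NP\PP
  [2,5] S\NP   <
    [2,3] "city" : NP
    [3,5] (S\NP)\NP   >
      [3,4] "dog" : ((S\NP)\NP)/PP
      [4,5] "often" : PP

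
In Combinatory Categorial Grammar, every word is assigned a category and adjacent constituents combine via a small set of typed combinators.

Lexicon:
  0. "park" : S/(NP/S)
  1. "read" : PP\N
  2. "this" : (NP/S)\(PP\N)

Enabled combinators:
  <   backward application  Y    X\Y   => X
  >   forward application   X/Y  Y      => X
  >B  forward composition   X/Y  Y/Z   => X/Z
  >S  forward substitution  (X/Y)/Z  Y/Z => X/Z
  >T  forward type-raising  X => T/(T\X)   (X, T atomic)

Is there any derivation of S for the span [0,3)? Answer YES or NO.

YES

[0,3] S   >
  [0,1] "park" : S/(NP/S)
  [1,3] NP/S   <
    [1,2] "read" : PP\N
    [2,3] "this" : (NP/S)\(PP\N)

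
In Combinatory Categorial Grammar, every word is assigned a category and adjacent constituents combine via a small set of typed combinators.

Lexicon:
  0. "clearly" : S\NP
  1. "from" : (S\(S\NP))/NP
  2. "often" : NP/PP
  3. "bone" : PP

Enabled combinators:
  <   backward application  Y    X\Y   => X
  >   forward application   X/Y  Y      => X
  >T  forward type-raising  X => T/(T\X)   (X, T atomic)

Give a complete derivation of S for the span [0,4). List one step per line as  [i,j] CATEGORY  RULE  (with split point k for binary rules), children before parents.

[0,4] S   <
  [0,1] "clearly" : S\NP
  [1,4] S\(S\NP)   >
    [1,2] "from" : (S\(S\NP))/NP
    [2,4] NP   >
      [2,3] "often" : NP/PP
      [3,4] "bone" : PP

[0,1] S\NP  lex  "clearly"
[1,2] (S\(S\NP))/NP  lex  "from"
[2,3] NP/PP  lex  "often"
[3,4] PP  lex  "bone"
[2,4] NP  >  k=3
[1,4] S\(S\NP)  >  k=2
[0,4] S  <  k=1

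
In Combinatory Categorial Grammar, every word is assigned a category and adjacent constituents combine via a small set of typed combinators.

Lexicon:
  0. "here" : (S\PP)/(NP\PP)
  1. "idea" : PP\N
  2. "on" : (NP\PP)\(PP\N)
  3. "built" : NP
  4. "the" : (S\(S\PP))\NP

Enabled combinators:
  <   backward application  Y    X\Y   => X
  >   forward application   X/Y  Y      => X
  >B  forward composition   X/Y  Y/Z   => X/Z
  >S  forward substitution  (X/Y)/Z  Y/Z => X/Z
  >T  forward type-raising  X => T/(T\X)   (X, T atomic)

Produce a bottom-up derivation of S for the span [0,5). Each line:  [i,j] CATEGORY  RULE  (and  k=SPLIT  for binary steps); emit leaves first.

[0,1] (S\PP)/(NP\PP)  lex  "here"
[1,2] PP\N  lex  "idea"
[2,3] (NP\PP)\(PP\N)  lex  "on"
[1,3] NP\PP  <  k=2
[0,3] S\PP  >  k=1
[3,4] NP  lex  "built"
[4,5] (S\(S\PP))\NP  lex  "the"
[3,5] S\(S\PP)  <  k=4
[0,5] S  <  k=3

[0,5] S   <
  [0,3] S\PP   >
    [0,1] "here" : (S\PP)/(NP\PP)
    [1,3] NP\PP   <
      [1,2] "idea" : PP\N
      [2,3] "on" : (NP\PP)\(PP\N)
  [3,5] S\(S\PP)   <
    [3,4] "built" : NP
    [4,5] "the" : (S\(S\PP))\NP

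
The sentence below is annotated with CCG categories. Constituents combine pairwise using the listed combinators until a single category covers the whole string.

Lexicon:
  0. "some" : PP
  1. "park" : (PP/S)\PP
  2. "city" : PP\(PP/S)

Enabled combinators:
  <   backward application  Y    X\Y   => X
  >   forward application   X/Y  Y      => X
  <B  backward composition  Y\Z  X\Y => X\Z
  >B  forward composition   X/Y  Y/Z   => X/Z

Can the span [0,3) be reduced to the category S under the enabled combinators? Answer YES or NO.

PP (PP/S)\PP PP\(PP/S)
CKY chart[0,3] = {PP}; S ∉ chart

NO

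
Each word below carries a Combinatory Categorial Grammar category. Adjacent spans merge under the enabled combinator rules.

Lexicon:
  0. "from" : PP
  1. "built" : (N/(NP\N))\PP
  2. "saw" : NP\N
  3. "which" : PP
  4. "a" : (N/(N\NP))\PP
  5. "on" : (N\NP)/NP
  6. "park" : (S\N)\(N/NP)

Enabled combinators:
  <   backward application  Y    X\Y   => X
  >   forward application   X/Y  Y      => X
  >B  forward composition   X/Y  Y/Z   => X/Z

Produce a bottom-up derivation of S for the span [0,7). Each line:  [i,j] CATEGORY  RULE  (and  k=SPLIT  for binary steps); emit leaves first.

[0,7] S   <
  [0,3] N   >
    [0,2] N/(NP\N)   <
      [0,1] "from" : PP
      [1,2] "built" : (N/(NP\N))\PP
    [2,3] "saw" : NP\N
  [3,7] S\N   <
    [3,6] N/NP   >B
      [3,5] N/(N\NP)   <
        [3,4] "which" : PP
        [4,5] "a" : (N/(N\NP))\PP
      [5,6] "on" : (N\NP)/NP
    [6,7] "park" : (S\N)\(N/NP)

[0,1] PP  lex  "from"
[1,2] (N/(NP\N))\PP  lex  "built"
[0,2] N/(NP\N)  <  k=1
[2,3] NP\N  lex  "saw"
[0,3] N  >  k=2
[3,4] PP  lex  "which"
[4,5] (N/(N\NP))\PP  lex  "a"
[3,5] N/(N\NP)  <  k=4
[5,6] (N\NP)/NP  lex  "on"
[3,6] N/NP  >B  k=5
[6,7] (S\N)\(N/NP)  lex  "park"
[3,7] S\N  <  k=6
[0,7] S  <  k=3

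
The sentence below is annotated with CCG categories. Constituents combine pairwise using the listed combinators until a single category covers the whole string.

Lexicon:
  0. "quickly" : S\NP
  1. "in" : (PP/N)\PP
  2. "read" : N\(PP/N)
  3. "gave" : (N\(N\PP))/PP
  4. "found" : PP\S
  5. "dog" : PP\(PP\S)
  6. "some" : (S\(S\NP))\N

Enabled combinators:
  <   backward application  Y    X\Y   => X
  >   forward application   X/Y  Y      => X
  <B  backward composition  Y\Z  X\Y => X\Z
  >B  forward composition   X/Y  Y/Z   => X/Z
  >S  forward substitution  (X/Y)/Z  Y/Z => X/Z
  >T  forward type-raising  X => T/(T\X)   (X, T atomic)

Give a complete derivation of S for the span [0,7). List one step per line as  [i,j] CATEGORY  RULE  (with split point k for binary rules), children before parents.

[0,7] S   <
  [0,1] "quickly" : S\NP
  [1,7] S\(S\NP)   <
    [1,6] N   <
      [1,3] N\PP   <B
        [1,2] "in" : (PP/N)\PP
        [2,3] "read" : N\(PP/N)
      [3,6] N\(N\PP)   >
        [3,4] "gave" : (N\(N\PP))/PP
        [4,6] PP   <
          [4,5] "found" : PP\S
          [5,6] "dog" : PP\(PP\S)
    [6,7] "some" : (S\(S\NP))\N

[0,1] S\NP  lex  "quickly"
[1,2] (PP/N)\PP  lex  "in"
[2,3] N\(PP/N)  lex  "read"
[1,3] N\PP  <B  k=2
[3,4] (N\(N\PP))/PP  lex  "gave"
[4,5] PP\S  lex  "found"
[5,6] PP\(PP\S)  lex  "dog"
[4,6] PP  <  k=5
[3,6] N\(N\PP)  >  k=4
[1,6] N  <  k=3
[6,7] (S\(S\NP))\N  lex  "some"
[1,7] S\(S\NP)  <  k=6
[0,7] S  <  k=1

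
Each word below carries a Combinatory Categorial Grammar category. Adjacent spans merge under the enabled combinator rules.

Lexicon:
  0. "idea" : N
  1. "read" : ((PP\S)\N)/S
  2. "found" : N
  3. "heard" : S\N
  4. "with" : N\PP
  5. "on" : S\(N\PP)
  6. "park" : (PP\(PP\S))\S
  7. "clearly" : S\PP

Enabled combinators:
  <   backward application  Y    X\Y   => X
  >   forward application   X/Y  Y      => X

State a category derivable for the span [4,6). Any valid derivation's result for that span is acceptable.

S

[0,8] S   <
  [0,7] PP   <
    [0,4] PP\S   <
      [0,1] "idea" : N
      [1,4] (PP\S)\N   >
        [1,2] "read" : ((PP\S)\N)/S
        [2,4] S   <
          [2,3] "found" : N
          [3,4] "heard" : S\N
    [4,7] PP\(PP\S)   <
      [4,6] S   <
        [4,5] "with" : N\PP
        [5,6] "on" : S\(N\PP)
      [6,7] "park" : (PP\(PP\S))\S
  [7,8] "clearly" : S\PP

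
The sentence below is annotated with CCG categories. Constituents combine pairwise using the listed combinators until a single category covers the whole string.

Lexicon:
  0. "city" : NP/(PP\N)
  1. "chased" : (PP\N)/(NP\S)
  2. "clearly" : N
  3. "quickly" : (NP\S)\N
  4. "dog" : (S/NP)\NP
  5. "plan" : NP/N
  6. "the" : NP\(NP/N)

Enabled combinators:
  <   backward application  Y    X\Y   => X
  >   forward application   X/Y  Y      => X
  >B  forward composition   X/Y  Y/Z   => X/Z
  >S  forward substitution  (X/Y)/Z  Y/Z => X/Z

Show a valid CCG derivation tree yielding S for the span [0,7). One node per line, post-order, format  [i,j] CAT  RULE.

[0,1] NP/(PP\N)  lex  "city"
[1,2] (PP\N)/(NP\S)  lex  "chased"
[2,3] N  lex  "clearly"
[3,4] (NP\S)\N  lex  "quickly"
[2,4] NP\S  <  k=3
[1,4] PP\N  >  k=2
[0,4] NP  >  k=1
[4,5] (S/NP)\NP  lex  "dog"
[0,5] S/NP  <  k=4
[5,6] NP/N  lex  "plan"
[6,7] NP\(NP/N)  lex  "the"
[5,7] NP  <  k=6
[0,7] S  >  k=5

[0,7] S   >
  [0,5] S/NP   <
    [0,4] NP   >
      [0,1] "city" : NP/(PP\N)
      [1,4] PP\N   >
        [1,2] "chased" : (PP\N)/(NP\S)
        [2,4] NP\S   <
          [2,3] "clearly" : N
          [3,4] "quickly" : (NP\S)\N
    [4,5] "dog" : (S/NP)\NP
  [5,7] NP   <
    [5,6] "plan" : NP/N
    [6,7] "the" : NP\(NP/N)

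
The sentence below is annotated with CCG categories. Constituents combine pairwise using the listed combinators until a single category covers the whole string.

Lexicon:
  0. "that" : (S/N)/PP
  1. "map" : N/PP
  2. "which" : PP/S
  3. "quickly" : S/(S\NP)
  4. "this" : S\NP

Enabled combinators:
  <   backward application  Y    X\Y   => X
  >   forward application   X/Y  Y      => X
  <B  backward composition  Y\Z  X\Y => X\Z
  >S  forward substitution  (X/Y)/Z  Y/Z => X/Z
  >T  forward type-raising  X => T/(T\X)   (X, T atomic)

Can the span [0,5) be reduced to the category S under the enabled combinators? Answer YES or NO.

[0,5] S   >
  [0,2] S/PP   >S
    [0,1] "that" : (S/N)/PP
    [1,2] "map" : N/PP
  [2,5] PP   >
    [2,3] "which" : PP/S
    [3,5] S   >
      [3,4] "quickly" : S/(S\NP)
      [4,5] "this" : S\NP

YES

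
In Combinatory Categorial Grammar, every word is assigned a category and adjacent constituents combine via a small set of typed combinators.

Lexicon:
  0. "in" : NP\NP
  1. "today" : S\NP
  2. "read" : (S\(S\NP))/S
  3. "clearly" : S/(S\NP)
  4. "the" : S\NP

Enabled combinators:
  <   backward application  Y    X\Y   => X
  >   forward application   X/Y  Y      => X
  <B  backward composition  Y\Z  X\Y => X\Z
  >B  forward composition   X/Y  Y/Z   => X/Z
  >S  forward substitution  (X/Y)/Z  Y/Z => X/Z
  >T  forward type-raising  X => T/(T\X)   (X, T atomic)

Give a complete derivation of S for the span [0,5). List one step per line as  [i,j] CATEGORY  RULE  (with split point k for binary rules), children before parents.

[0,5] S   <
  [0,2] S\NP   <B
    [0,1] "in" : NP\NP
    [1,2] "today" : S\NP
  [2,5] S\(S\NP)   >
    [2,3] "read" : (S\(S\NP))/S
    [3,5] S   >
      [3,4] "clearly" : S/(S\NP)
      [4,5] "the" : S\NP

[0,1] NP\NP  lex  "in"
[1,2] S\NP  lex  "today"
[0,2] S\NP  <B  k=1
[2,3] (S\(S\NP))/S  lex  "read"
[3,4] S/(S\NP)  lex  "clearly"
[4,5] S\NP  lex  "the"
[3,5] S  >  k=4
[2,5] S\(S\NP)  >  k=3
[0,5] S  <  k=2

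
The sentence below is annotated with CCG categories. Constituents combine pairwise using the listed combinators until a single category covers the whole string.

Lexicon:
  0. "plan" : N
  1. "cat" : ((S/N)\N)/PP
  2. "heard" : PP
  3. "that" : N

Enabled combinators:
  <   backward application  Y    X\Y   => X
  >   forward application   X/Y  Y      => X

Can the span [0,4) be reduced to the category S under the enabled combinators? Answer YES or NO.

[0,4] S   >
  [0,3] S/N   <
    [0,1] "plan" : N
    [1,3] (S/N)\N   >
      [1,2] "cat" : ((S/N)\N)/PP
      [2,3] "heard" : PP
  [3,4] "that" : N

YES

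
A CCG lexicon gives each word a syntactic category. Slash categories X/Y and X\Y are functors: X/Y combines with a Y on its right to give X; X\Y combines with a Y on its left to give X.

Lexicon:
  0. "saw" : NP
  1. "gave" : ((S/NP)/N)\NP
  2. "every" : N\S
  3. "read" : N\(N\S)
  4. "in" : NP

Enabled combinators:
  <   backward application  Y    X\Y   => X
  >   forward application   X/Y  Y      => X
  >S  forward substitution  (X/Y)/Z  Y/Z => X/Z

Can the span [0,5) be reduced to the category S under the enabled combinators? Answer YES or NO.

YES

[0,5] S   >
  [0,4] S/NP   >
    [0,2] (S/NP)/N   <
      [0,1] "saw" : NP
      [1,2] "gave" : ((S/NP)/N)\NP
    [2,4] N   <
      [2,3] "every" : N\S
      [3,4] "read" : N\(N\S)
  [4,5] "in" : NP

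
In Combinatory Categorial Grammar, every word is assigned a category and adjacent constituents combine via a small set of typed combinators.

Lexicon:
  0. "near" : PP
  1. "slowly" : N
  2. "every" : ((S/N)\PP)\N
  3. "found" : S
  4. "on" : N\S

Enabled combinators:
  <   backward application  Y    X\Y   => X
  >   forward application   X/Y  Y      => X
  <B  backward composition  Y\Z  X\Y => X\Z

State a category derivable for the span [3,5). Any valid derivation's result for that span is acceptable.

[0,5] S   >
  [0,3] S/N   <
    [0,1] "near" : PP
    [1,3] (S/N)\PP   <
      [1,2] "slowly" : N
      [2,3] "every" : ((S/N)\PP)\N
  [3,5] N   <
    [3,4] "found" : S
    [4,5] "on" : N\S

N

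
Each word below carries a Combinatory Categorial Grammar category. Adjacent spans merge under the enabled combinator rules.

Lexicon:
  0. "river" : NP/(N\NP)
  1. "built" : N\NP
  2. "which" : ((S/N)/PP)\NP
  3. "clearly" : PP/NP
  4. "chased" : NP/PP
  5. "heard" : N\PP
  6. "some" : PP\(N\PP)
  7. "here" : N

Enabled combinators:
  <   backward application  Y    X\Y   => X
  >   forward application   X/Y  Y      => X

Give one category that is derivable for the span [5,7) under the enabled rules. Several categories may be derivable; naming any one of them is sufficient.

[0,8] S   >
  [0,7] S/N   >
    [0,3] (S/N)/PP   <
      [0,2] NP   >
        [0,1] "river" : NP/(N\NP)
        [1,2] "built" : N\NP
      [2,3] "which" : ((S/N)/PP)\NP
    [3,7] PP   >
      [3,4] "clearly" : PP/NP
      [4,7] NP   >
        [4,5] "chased" : NP/PP
        [5,7] PP   <
          [5,6] "heard" : N\PP
          [6,7] "some" : PP\(N\PP)
  [7,8] "here" : N

PP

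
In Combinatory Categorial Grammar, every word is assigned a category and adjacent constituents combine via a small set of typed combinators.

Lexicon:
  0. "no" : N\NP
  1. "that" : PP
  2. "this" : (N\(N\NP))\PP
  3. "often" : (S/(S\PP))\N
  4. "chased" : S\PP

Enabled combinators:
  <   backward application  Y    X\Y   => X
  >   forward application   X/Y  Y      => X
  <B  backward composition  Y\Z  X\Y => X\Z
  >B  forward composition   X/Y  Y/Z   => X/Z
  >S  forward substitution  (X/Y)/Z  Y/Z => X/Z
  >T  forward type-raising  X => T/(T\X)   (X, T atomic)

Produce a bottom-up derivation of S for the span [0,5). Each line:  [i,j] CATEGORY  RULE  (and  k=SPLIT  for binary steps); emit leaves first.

[0,1] N\NP  lex  "no"
[1,2] PP  lex  "that"
[2,3] (N\(N\NP))\PP  lex  "this"
[1,3] N\(N\NP)  <  k=2
[0,3] N  <  k=1
[3,4] (S/(S\PP))\N  lex  "often"
[0,4] S/(S\PP)  <  k=3
[4,5] S\PP  lex  "chased"
[0,5] S  >  k=4

[0,5] S   >
  [0,4] S/(S\PP)   <
    [0,3] N   <
      [0,1] "no" : N\NP
      [1,3] N\(N\NP)   <
        [1,2] "that" : PP
        [2,3] "this" : (N\(N\NP))\PP
    [3,4] "often" : (S/(S\PP))\N
  [4,5] "chased" : S\PP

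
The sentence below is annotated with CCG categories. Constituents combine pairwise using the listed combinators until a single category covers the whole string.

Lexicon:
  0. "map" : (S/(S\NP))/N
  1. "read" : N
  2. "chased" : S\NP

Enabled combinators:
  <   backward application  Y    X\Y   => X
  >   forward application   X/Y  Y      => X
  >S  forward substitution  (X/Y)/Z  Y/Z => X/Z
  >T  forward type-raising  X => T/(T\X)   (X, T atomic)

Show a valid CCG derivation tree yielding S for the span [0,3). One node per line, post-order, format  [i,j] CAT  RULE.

[0,1] (S/(S\NP))/N  lex  "map"
[1,2] N  lex  "read"
[0,2] S/(S\NP)  >  k=1
[2,3] S\NP  lex  "chased"
[0,3] S  >  k=2

[0,3] S   >
  [0,2] S/(S\NP)   >
    [0,1] "map" : (S/(S\NP))/N
    [1,2] "read" : N
  [2,3] "chased" : S\NP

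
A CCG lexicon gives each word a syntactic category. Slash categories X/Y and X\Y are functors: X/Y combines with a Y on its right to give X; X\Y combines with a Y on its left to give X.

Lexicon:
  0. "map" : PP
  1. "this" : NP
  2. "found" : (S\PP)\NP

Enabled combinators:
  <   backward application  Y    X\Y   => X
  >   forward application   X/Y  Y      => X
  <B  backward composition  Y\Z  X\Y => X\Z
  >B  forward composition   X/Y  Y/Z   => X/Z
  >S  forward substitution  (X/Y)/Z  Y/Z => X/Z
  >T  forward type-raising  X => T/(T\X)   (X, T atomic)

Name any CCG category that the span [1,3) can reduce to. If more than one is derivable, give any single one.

[0,3] S   >
  [0,1] S/(S\PP)   >T
    [0,1] "map" : PP
  [1,3] S\PP   <
    [1,2] "this" : NP
    [2,3] "found" : (S\PP)\NP

S\PP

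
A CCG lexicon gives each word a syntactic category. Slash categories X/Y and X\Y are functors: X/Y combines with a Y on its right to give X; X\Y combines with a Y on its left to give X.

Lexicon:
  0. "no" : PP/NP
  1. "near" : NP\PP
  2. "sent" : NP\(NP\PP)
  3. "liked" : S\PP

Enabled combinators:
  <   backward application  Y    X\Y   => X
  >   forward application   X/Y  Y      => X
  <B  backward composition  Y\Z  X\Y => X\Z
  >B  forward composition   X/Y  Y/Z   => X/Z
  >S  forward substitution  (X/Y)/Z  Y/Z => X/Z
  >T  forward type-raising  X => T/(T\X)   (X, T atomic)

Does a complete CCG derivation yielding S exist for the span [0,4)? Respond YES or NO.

YES

[0,4] S   <
  [0,3] PP   >
    [0,1] "no" : PP/NP
    [1,3] NP   <
      [1,2] "near" : NP\PP
      [2,3] "sent" : NP\(NP\PP)
  [3,4] "liked" : S\PP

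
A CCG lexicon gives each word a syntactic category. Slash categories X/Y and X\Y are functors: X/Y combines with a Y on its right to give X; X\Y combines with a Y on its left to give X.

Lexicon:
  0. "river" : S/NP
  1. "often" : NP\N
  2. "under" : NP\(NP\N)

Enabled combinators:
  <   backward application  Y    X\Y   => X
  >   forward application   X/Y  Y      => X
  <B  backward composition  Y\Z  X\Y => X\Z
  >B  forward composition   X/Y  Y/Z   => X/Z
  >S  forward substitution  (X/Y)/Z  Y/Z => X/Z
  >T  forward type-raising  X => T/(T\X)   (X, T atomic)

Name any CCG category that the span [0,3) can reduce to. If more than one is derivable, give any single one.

S

[0,3] S   >
  [0,1] "river" : S/NP
  [1,3] NP   <
    [1,2] "often" : NP\N
    [2,3] "under" : NP\(NP\N)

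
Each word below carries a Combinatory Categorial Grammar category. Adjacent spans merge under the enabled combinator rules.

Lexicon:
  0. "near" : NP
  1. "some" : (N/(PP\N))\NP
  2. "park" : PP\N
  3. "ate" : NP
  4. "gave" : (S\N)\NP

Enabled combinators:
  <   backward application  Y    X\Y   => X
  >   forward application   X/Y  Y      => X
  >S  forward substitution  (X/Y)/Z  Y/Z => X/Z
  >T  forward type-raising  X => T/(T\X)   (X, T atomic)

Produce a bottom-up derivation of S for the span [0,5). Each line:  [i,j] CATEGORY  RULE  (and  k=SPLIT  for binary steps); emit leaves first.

[0,5] S   <
  [0,3] N   >
    [0,2] N/(PP\N)   <
      [0,1] "near" : NP
      [1,2] "some" : (N/(PP\N))\NP
    [2,3] "park" : PP\N
  [3,5] S\N   <
    [3,4] "ate" : NP
    [4,5] "gave" : (S\N)\NP

[0,1] NP  lex  "near"
[1,2] (N/(PP\N))\NP  lex  "some"
[0,2] N/(PP\N)  <  k=1
[2,3] PP\N  lex  "park"
[0,3] N  >  k=2
[3,4] NP  lex  "ate"
[4,5] (S\N)\NP  lex  "gave"
[3,5] S\N  <  k=4
[0,5] S  <  k=3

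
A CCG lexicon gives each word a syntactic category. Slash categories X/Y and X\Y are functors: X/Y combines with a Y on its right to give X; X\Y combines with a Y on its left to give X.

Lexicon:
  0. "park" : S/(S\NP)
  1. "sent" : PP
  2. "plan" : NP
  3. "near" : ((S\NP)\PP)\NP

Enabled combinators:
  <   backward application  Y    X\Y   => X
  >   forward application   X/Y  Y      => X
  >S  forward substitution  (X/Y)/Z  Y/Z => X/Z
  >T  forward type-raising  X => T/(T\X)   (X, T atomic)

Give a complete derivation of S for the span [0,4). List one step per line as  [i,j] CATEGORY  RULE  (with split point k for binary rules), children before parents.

[0,4] S   >
  [0,1] "park" : S/(S\NP)
  [1,4] S\NP   <
    [1,2] "sent" : PP
    [2,4] (S\NP)\PP   <
      [2,3] "plan" : NP
      [3,4] "near" : ((S\NP)\PP)\NP

[0,1] S/(S\NP)  lex  "park"
[1,2] PP  lex  "sent"
[2,3] NP  lex  "plan"
[3,4] ((S\NP)\PP)\NP  lex  "near"
[2,4] (S\NP)\PP  <  k=3
[1,4] S\NP  <  k=2
[0,4] S  >  k=1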